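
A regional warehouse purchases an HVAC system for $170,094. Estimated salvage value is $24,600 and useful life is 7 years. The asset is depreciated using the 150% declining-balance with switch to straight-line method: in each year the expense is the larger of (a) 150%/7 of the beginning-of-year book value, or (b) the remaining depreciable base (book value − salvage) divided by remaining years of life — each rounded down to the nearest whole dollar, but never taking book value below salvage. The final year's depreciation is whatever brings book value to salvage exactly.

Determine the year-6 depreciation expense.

Depreciable base = $170,094 − $24,600 = $145,494.
Year 1: DB = ⌊$170,094 × 150%/7⌋ = $36,448; SL = ⌊$145,494/7⌋ = $20,784 → take DB $36,448. Book value $133,646.
Year 2: DB = ⌊$133,646 × 150%/7⌋ = $28,638; SL = ⌊$109,046/6⌋ = $18,174 → take DB $28,638. Book value $105,008.
Year 3: DB = ⌊$105,008 × 150%/7⌋ = $22,501; SL = ⌊$80,408/5⌋ = $16,081 → take DB $22,501. Book value $82,507.
Year 4: DB = ⌊$82,507 × 150%/7⌋ = $17,680; SL = ⌊$57,907/4⌋ = $14,476 → take DB $17,680. Book value $64,827.
Year 5: DB = ⌊$64,827 × 150%/7⌋ = $13,891; SL = ⌊$40,227/3⌋ = $13,409 → take DB $13,891. Book value $50,936.
Year 6: DB = ⌊$50,936 × 150%/7⌋ = $10,914; SL = ⌊$26,336/2⌋ = $13,168 → take SL $13,168. Book value $37,768.

$13,168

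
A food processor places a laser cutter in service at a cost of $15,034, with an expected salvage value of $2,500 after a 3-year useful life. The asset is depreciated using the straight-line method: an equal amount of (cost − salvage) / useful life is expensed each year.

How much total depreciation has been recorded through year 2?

$8,356

Depreciable base = $15,034 − $2,500 = $12,534.
Annual expense = $12,534 / 3 = $4,178.
End of year 1: book value $10,856.
End of year 2: book value $6,678.
Accumulated through year 2 = $15,034 − $6,678 = $8,356.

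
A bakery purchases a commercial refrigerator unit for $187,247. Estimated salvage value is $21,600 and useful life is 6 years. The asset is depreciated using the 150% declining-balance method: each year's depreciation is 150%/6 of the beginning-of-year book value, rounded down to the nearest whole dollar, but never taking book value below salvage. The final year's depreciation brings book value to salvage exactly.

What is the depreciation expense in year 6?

$22,836

Depreciable base = $187,247 − $21,600 = $165,647.
Year 1: ⌊$187,247 × 150%/6⌋ = $46,811. Book value $140,436.
Year 2: ⌊$140,436 × 150%/6⌋ = $35,109. Book value $105,327.
Year 3: ⌊$105,327 × 150%/6⌋ = $26,331. Book value $78,996.
Year 4: ⌊$78,996 × 150%/6⌋ = $19,749. Book value $59,247.
Year 5: ⌊$59,247 × 150%/6⌋ = $14,811. Book value $44,436.
Year 6 (final): $44,436 − $21,600 = $22,836. Book value $21,600.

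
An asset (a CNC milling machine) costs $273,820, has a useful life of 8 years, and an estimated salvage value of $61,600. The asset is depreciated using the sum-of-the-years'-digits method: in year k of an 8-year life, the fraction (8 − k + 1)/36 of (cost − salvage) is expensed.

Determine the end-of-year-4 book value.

$120,550

Depreciable base = $273,820 − $61,600 = $212,220.
Sum of the years' digits = 8+7+6+5+4+3+2+1 = 36.
Year 1: $212,220 × 8/36 = $47,160. Book value $226,660.
Year 2: $212,220 × 7/36 = $41,265. Book value $185,395.
Year 3: $212,220 × 6/36 = $35,370. Book value $150,025.
Year 4: $212,220 × 5/36 = $29,475. Book value $120,550.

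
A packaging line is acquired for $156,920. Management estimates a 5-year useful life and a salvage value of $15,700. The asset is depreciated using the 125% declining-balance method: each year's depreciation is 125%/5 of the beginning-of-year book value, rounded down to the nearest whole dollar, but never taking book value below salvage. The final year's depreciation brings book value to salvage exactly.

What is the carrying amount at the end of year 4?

Depreciable base = $156,920 − $15,700 = $141,220.
Year 1: ⌊$156,920 × 125%/5⌋ = $39,230. Book value $117,690.
Year 2: ⌊$117,690 × 125%/5⌋ = $29,422. Book value $88,268.
Year 3: ⌊$88,268 × 125%/5⌋ = $22,067. Book value $66,201.
Year 4: ⌊$66,201 × 125%/5⌋ = $16,550. Book value $49,651.

$49,651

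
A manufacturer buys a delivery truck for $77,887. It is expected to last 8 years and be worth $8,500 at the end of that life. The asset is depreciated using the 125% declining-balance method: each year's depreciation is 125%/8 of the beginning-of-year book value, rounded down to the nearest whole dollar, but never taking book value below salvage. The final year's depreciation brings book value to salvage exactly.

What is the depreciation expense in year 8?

$15,213

Depreciable base = $77,887 − $8,500 = $69,387.
Year 1: ⌊$77,887 × 125%/8⌋ = $12,169. Book value $65,718.
Year 2: ⌊$65,718 × 125%/8⌋ = $10,268. Book value $55,450.
Year 3: ⌊$55,450 × 125%/8⌋ = $8,664. Book value $46,786.
Year 4: ⌊$46,786 × 125%/8⌋ = $7,310. Book value $39,476.
Year 5: ⌊$39,476 × 125%/8⌋ = $6,168. Book value $33,308.
Year 6: ⌊$33,308 × 125%/8⌋ = $5,204. Book value $28,104.
Year 7: ⌊$28,104 × 125%/8⌋ = $4,391. Book value $23,713.
Year 8 (final): $23,713 − $8,500 = $15,213. Book value $8,500.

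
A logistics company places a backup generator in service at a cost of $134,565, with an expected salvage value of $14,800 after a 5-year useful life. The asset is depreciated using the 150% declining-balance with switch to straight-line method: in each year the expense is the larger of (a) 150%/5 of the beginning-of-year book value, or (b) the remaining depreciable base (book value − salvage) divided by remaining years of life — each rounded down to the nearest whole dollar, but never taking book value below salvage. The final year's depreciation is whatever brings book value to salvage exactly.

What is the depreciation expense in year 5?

Depreciable base = $134,565 − $14,800 = $119,765.
Year 1: DB = ⌊$134,565 × 150%/5⌋ = $40,369; SL = ⌊$119,765/5⌋ = $23,953 → take DB $40,369. Book value $94,196.
Year 2: DB = ⌊$94,196 × 150%/5⌋ = $28,258; SL = ⌊$79,396/4⌋ = $19,849 → take DB $28,258. Book value $65,938.
Year 3: DB = ⌊$65,938 × 150%/5⌋ = $19,781; SL = ⌊$51,138/3⌋ = $17,046 → take DB $19,781. Book value $46,157.
Year 4: DB = ⌊$46,157 × 150%/5⌋ = $13,847; SL = ⌊$31,357/2⌋ = $15,678 → take SL $15,678. Book value $30,479.
Year 5 (final): $30,479 − $14,800 = $15,679. Book value $14,800.

$15,679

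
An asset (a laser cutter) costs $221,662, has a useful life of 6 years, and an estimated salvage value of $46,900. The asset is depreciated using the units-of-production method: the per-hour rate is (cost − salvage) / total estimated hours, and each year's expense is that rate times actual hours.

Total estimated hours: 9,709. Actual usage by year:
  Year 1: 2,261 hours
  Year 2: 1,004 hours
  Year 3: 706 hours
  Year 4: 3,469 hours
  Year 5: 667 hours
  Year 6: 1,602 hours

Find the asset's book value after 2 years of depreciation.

Depreciable base = $221,662 − $46,900 = $174,762.
Rate = $174,762 / 9,709 hours = $18 per hour.
Year 1: 2,261 × $18 = $40,698. Book value $180,964.
Year 2: 1,004 × $18 = $18,072. Book value $162,892.

$162,892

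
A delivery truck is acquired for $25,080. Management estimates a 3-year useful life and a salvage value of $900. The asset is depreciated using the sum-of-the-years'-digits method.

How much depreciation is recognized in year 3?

Depreciable base = $25,080 − $900 = $24,180.
Sum of the years' digits = 3+2+1 = 6.
Year 1: $24,180 × 3/6 = $12,090. Book value $12,990.
Year 2: $24,180 × 2/6 = $8,060. Book value $4,930.
Year 3: $24,180 × 1/6 = $4,030. Book value $900.

$4,030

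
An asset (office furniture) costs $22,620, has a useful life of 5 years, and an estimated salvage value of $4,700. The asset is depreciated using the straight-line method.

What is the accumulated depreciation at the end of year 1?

Depreciable base = $22,620 − $4,700 = $17,920.
Annual expense = $17,920 / 5 = $3,584.
End of year 1: book value $19,036.
Accumulated through year 1 = $22,620 − $19,036 = $3,584.

$3,584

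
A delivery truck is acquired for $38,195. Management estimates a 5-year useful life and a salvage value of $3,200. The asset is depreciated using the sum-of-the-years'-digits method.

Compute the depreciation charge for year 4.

$4,666

Depreciable base = $38,195 − $3,200 = $34,995.
Sum of the years' digits = 5+4+3+2+1 = 15.
Year 1: $34,995 × 5/15 = $11,665. Book value $26,530.
Year 2: $34,995 × 4/15 = $9,332. Book value $17,198.
Year 3: $34,995 × 3/15 = $6,999. Book value $10,199.
Year 4: $34,995 × 2/15 = $4,666. Book value $5,533.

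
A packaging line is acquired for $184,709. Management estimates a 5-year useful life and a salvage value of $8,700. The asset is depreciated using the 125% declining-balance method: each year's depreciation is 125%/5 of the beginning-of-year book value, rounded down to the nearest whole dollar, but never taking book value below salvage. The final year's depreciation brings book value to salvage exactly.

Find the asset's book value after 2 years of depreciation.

Depreciable base = $184,709 − $8,700 = $176,009.
Year 1: ⌊$184,709 × 125%/5⌋ = $46,177. Book value $138,532.
Year 2: ⌊$138,532 × 125%/5⌋ = $34,633. Book value $103,899.

$103,899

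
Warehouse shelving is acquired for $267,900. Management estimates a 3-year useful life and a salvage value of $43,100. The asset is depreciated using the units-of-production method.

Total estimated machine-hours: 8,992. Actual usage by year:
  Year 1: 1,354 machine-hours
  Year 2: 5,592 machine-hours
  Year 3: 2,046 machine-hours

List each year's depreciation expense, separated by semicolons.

Depreciable base = $267,900 − $43,100 = $224,800.
Rate = $224,800 / 8,992 machine-hours = $25 per machine-hour.
Year 1: 1,354 × $25 = $33,850. Book value $234,050.
Year 2: 5,592 × $25 = $139,800. Book value $94,250.
Year 3: 2,046 × $25 = $51,150. Book value $43,100.

$33,850; $139,800; $51,150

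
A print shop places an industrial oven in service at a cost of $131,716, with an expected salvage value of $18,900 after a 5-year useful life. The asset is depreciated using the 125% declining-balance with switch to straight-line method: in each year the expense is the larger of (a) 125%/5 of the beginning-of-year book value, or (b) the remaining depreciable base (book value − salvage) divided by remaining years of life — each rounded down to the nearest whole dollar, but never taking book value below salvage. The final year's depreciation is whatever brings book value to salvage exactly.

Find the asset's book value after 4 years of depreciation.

Depreciable base = $131,716 − $18,900 = $112,816.
Year 1: DB = ⌊$131,716 × 125%/5⌋ = $32,929; SL = ⌊$112,816/5⌋ = $22,563 → take DB $32,929. Book value $98,787.
Year 2: DB = ⌊$98,787 × 125%/5⌋ = $24,696; SL = ⌊$79,887/4⌋ = $19,971 → take DB $24,696. Book value $74,091.
Year 3: DB = ⌊$74,091 × 125%/5⌋ = $18,522; SL = ⌊$55,191/3⌋ = $18,397 → take DB $18,522. Book value $55,569.
Year 4: DB = ⌊$55,569 × 125%/5⌋ = $13,892; SL = ⌊$36,669/2⌋ = $18,334 → take SL $18,334. Book value $37,235.

$37,235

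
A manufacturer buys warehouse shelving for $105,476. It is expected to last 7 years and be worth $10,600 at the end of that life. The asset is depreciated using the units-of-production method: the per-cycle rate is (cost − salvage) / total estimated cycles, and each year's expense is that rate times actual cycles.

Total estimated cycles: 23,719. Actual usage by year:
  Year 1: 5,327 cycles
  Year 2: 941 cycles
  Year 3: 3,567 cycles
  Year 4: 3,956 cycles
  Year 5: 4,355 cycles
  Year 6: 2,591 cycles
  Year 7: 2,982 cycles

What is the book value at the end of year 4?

Depreciable base = $105,476 − $10,600 = $94,876.
Rate = $94,876 / 23,719 cycles = $4 per cycle.
Year 1: 5,327 × $4 = $21,308. Book value $84,168.
Year 2: 941 × $4 = $3,764. Book value $80,404.
Year 3: 3,567 × $4 = $14,268. Book value $66,136.
Year 4: 3,956 × $4 = $15,824. Book value $50,312.

$50,312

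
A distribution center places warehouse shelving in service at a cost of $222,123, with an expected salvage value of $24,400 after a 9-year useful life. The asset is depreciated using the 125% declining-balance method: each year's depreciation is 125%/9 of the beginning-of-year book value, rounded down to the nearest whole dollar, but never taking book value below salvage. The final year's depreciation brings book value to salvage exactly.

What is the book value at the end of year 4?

Depreciable base = $222,123 − $24,400 = $197,723.
Year 1: ⌊$222,123 × 125%/9⌋ = $30,850. Book value $191,273.
Year 2: ⌊$191,273 × 125%/9⌋ = $26,565. Book value $164,708.
Year 3: ⌊$164,708 × 125%/9⌋ = $22,876. Book value $141,832.
Year 4: ⌊$141,832 × 125%/9⌋ = $19,698. Book value $122,134.

$122,134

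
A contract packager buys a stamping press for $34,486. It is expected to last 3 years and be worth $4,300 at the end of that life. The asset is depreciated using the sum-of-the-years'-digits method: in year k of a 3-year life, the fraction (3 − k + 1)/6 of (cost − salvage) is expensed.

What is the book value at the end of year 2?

$9,331

Depreciable base = $34,486 − $4,300 = $30,186.
Sum of the years' digits = 3+2+1 = 6.
Year 1: $30,186 × 3/6 = $15,093. Book value $19,393.
Year 2: $30,186 × 2/6 = $10,062. Book value $9,331.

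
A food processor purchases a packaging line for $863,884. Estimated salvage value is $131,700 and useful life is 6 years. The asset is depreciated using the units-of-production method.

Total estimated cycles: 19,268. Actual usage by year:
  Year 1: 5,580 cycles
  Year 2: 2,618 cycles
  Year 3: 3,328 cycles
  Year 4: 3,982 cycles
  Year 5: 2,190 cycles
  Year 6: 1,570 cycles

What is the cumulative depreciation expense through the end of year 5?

$672,524

Depreciable base = $863,884 − $131,700 = $732,184.
Rate = $732,184 / 19,268 cycles = $38 per cycle.
Year 1: 5,580 × $38 = $212,040. Book value $651,844.
Year 2: 2,618 × $38 = $99,484. Book value $552,360.
Year 3: 3,328 × $38 = $126,464. Book value $425,896.
Year 4: 3,982 × $38 = $151,316. Book value $274,580.
Year 5: 2,190 × $38 = $83,220. Book value $191,360.
Accumulated through year 5 = $863,884 − $191,360 = $672,524.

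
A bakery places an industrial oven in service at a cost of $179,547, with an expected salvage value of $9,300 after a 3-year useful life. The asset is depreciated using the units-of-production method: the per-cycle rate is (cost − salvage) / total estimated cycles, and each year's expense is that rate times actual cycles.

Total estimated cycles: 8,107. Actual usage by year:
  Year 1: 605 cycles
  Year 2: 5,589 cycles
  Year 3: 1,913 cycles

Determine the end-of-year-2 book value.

Depreciable base = $179,547 − $9,300 = $170,247.
Rate = $170,247 / 8,107 cycles = $21 per cycle.
Year 1: 605 × $21 = $12,705. Book value $166,842.
Year 2: 5,589 × $21 = $117,369. Book value $49,473.

$49,473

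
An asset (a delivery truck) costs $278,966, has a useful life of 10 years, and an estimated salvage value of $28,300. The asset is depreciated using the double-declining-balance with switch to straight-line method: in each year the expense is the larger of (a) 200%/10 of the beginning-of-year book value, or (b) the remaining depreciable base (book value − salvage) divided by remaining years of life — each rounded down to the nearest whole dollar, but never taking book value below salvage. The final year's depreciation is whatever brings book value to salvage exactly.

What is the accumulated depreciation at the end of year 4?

$164,700

Depreciable base = $278,966 − $28,300 = $250,666.
Year 1: DB = ⌊$278,966 × 200%/10⌋ = $55,793; SL = ⌊$250,666/10⌋ = $25,066 → take DB $55,793. Book value $223,173.
Year 2: DB = ⌊$223,173 × 200%/10⌋ = $44,634; SL = ⌊$194,873/9⌋ = $21,652 → take DB $44,634. Book value $178,539.
Year 3: DB = ⌊$178,539 × 200%/10⌋ = $35,707; SL = ⌊$150,239/8⌋ = $18,779 → take DB $35,707. Book value $142,832.
Year 4: DB = ⌊$142,832 × 200%/10⌋ = $28,566; SL = ⌊$114,532/7⌋ = $16,361 → take DB $28,566. Book value $114,266.
Accumulated through year 4 = $278,966 − $114,266 = $164,700.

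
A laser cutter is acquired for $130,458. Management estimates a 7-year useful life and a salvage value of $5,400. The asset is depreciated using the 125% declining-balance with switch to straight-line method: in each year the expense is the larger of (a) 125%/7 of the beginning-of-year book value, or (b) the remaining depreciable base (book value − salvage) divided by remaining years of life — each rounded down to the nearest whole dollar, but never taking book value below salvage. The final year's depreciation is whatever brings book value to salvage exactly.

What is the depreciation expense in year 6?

$16,525

Depreciable base = $130,458 − $5,400 = $125,058.
Year 1: DB = ⌊$130,458 × 125%/7⌋ = $23,296; SL = ⌊$125,058/7⌋ = $17,865 → take DB $23,296. Book value $107,162.
Year 2: DB = ⌊$107,162 × 125%/7⌋ = $19,136; SL = ⌊$101,762/6⌋ = $16,960 → take DB $19,136. Book value $88,026.
Year 3: DB = ⌊$88,026 × 125%/7⌋ = $15,718; SL = ⌊$82,626/5⌋ = $16,525 → take SL $16,525. Book value $71,501.
Year 4: DB = ⌊$71,501 × 125%/7⌋ = $12,768; SL = ⌊$66,101/4⌋ = $16,525 → take SL $16,525. Book value $54,976.
Year 5: DB = ⌊$54,976 × 125%/7⌋ = $9,817; SL = ⌊$49,576/3⌋ = $16,525 → take SL $16,525. Book value $38,451.
Year 6: DB = ⌊$38,451 × 125%/7⌋ = $6,866; SL = ⌊$33,051/2⌋ = $16,525 → take SL $16,525. Book value $21,926.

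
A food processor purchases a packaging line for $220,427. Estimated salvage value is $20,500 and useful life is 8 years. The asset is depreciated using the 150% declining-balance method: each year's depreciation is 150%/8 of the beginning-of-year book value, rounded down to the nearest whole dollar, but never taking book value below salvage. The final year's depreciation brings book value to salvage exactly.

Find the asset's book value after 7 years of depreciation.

$51,528

Depreciable base = $220,427 − $20,500 = $199,927.
Year 1: ⌊$220,427 × 150%/8⌋ = $41,330. Book value $179,097.
Year 2: ⌊$179,097 × 150%/8⌋ = $33,580. Book value $145,517.
Year 3: ⌊$145,517 × 150%/8⌋ = $27,284. Book value $118,233.
Year 4: ⌊$118,233 × 150%/8⌋ = $22,168. Book value $96,065.
Year 5: ⌊$96,065 × 150%/8⌋ = $18,012. Book value $78,053.
Year 6: ⌊$78,053 × 150%/8⌋ = $14,634. Book value $63,419.
Year 7: ⌊$63,419 × 150%/8⌋ = $11,891. Book value $51,528.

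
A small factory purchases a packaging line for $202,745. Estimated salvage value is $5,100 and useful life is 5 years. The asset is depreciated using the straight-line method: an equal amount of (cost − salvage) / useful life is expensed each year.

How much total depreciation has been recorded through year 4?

$158,116

Depreciable base = $202,745 − $5,100 = $197,645.
Annual expense = $197,645 / 5 = $39,529.
End of year 1: book value $163,216.
End of year 2: book value $123,687.
End of year 3: book value $84,158.
End of year 4: book value $44,629.
Accumulated through year 4 = $202,745 − $44,629 = $158,116.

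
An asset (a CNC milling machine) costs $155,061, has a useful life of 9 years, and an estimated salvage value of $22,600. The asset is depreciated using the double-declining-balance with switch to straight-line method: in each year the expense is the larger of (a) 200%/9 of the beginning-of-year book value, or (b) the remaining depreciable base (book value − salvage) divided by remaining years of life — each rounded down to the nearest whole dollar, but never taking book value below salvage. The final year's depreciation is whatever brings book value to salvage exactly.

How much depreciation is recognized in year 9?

Depreciable base = $155,061 − $22,600 = $132,461.
Year 1: DB = ⌊$155,061 × 200%/9⌋ = $34,458; SL = ⌊$132,461/9⌋ = $14,717 → take DB $34,458. Book value $120,603.
Year 2: DB = ⌊$120,603 × 200%/9⌋ = $26,800; SL = ⌊$98,003/8⌋ = $12,250 → take DB $26,800. Book value $93,803.
Year 3: DB = ⌊$93,803 × 200%/9⌋ = $20,845; SL = ⌊$71,203/7⌋ = $10,171 → take DB $20,845. Book value $72,958.
Year 4: DB = ⌊$72,958 × 200%/9⌋ = $16,212; SL = ⌊$50,358/6⌋ = $8,393 → take DB $16,212. Book value $56,746.
Year 5: DB = ⌊$56,746 × 200%/9⌋ = $12,610; SL = ⌊$34,146/5⌋ = $6,829 → take DB $12,610. Book value $44,136.
Year 6: DB = ⌊$44,136 × 200%/9⌋ = $9,808; SL = ⌊$21,536/4⌋ = $5,384 → take DB $9,808. Book value $34,328.
Year 7: DB = ⌊$34,328 × 200%/9⌋ = $7,628; SL = ⌊$11,728/3⌋ = $3,909 → take DB $7,628. Book value $26,700.
Year 8: DB = ⌊$26,700 × 200%/9⌋ = $5,933; SL = ⌊$4,100/2⌋ = $2,050 → take DB $5,933, capped at $4,100. Book value $22,600.
Year 9 (final): $22,600 − $22,600 = $0. Book value $22,600.

$0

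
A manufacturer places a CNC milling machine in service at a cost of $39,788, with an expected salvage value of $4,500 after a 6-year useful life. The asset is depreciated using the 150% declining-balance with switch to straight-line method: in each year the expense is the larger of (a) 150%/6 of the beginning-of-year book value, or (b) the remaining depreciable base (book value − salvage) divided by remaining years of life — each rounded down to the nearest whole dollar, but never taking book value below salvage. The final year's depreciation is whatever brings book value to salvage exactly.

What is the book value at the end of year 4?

Depreciable base = $39,788 − $4,500 = $35,288.
Year 1: DB = ⌊$39,788 × 150%/6⌋ = $9,947; SL = ⌊$35,288/6⌋ = $5,881 → take DB $9,947. Book value $29,841.
Year 2: DB = ⌊$29,841 × 150%/6⌋ = $7,460; SL = ⌊$25,341/5⌋ = $5,068 → take DB $7,460. Book value $22,381.
Year 3: DB = ⌊$22,381 × 150%/6⌋ = $5,595; SL = ⌊$17,881/4⌋ = $4,470 → take DB $5,595. Book value $16,786.
Year 4: DB = ⌊$16,786 × 150%/6⌋ = $4,196; SL = ⌊$12,286/3⌋ = $4,095 → take DB $4,196. Book value $12,590.

$12,590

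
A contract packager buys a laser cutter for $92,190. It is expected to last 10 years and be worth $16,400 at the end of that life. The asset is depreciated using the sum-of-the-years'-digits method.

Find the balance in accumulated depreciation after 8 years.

$71,656

Depreciable base = $92,190 − $16,400 = $75,790.
Sum of the years' digits = 10+9+8+7+6+5+4+3+2+1 = 55.
Year 1: $75,790 × 10/55 = $13,780. Book value $78,410.
Year 2: $75,790 × 9/55 = $12,402. Book value $66,008.
Year 3: $75,790 × 8/55 = $11,024. Book value $54,984.
Year 4: $75,790 × 7/55 = $9,646. Book value $45,338.
Year 5: $75,790 × 6/55 = $8,268. Book value $37,070.
Year 6: $75,790 × 5/55 = $6,890. Book value $30,180.
Year 7: $75,790 × 4/55 = $5,512. Book value $24,668.
Year 8: $75,790 × 3/55 = $4,134. Book value $20,534.
Accumulated through year 8 = $92,190 − $20,534 = $71,656.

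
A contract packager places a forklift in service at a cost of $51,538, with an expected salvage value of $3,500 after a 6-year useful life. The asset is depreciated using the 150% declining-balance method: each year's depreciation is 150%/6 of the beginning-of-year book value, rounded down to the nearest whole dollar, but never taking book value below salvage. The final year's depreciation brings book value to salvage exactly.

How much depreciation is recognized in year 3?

$7,247

Depreciable base = $51,538 − $3,500 = $48,038.
Year 1: ⌊$51,538 × 150%/6⌋ = $12,884. Book value $38,654.
Year 2: ⌊$38,654 × 150%/6⌋ = $9,663. Book value $28,991.
Year 3: ⌊$28,991 × 150%/6⌋ = $7,247. Book value $21,744.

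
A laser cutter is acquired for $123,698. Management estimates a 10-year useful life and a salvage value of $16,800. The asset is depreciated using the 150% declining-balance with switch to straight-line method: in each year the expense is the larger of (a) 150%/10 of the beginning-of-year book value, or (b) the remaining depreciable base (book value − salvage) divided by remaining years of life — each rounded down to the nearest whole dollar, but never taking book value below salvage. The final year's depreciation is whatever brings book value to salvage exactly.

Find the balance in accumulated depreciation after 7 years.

$84,506

Depreciable base = $123,698 − $16,800 = $106,898.
Year 1: DB = ⌊$123,698 × 150%/10⌋ = $18,554; SL = ⌊$106,898/10⌋ = $10,689 → take DB $18,554. Book value $105,144.
Year 2: DB = ⌊$105,144 × 150%/10⌋ = $15,771; SL = ⌊$88,344/9⌋ = $9,816 → take DB $15,771. Book value $89,373.
Year 3: DB = ⌊$89,373 × 150%/10⌋ = $13,405; SL = ⌊$72,573/8⌋ = $9,071 → take DB $13,405. Book value $75,968.
Year 4: DB = ⌊$75,968 × 150%/10⌋ = $11,395; SL = ⌊$59,168/7⌋ = $8,452 → take DB $11,395. Book value $64,573.
Year 5: DB = ⌊$64,573 × 150%/10⌋ = $9,685; SL = ⌊$47,773/6⌋ = $7,962 → take DB $9,685. Book value $54,888.
Year 6: DB = ⌊$54,888 × 150%/10⌋ = $8,233; SL = ⌊$38,088/5⌋ = $7,617 → take DB $8,233. Book value $46,655.
Year 7: DB = ⌊$46,655 × 150%/10⌋ = $6,998; SL = ⌊$29,855/4⌋ = $7,463 → take SL $7,463. Book value $39,192.
Accumulated through year 7 = $123,698 − $39,192 = $84,506.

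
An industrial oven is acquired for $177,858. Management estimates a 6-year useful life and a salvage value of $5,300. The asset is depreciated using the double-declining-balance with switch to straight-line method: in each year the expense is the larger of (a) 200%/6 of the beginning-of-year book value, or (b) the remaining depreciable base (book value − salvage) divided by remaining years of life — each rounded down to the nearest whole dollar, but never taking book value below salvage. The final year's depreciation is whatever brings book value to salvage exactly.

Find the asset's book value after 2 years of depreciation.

$79,048

Depreciable base = $177,858 − $5,300 = $172,558.
Year 1: DB = ⌊$177,858 × 200%/6⌋ = $59,286; SL = ⌊$172,558/6⌋ = $28,759 → take DB $59,286. Book value $118,572.
Year 2: DB = ⌊$118,572 × 200%/6⌋ = $39,524; SL = ⌊$113,272/5⌋ = $22,654 → take DB $39,524. Book value $79,048.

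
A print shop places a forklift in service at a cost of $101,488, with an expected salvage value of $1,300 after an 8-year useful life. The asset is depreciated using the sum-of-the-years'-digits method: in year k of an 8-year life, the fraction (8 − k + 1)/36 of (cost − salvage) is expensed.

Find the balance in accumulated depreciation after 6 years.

Depreciable base = $101,488 − $1,300 = $100,188.
Sum of the years' digits = 8+7+6+5+4+3+2+1 = 36.
Year 1: $100,188 × 8/36 = $22,264. Book value $79,224.
Year 2: $100,188 × 7/36 = $19,481. Book value $59,743.
Year 3: $100,188 × 6/36 = $16,698. Book value $43,045.
Year 4: $100,188 × 5/36 = $13,915. Book value $29,130.
Year 5: $100,188 × 4/36 = $11,132. Book value $17,998.
Year 6: $100,188 × 3/36 = $8,349. Book value $9,649.
Accumulated through year 6 = $101,488 − $9,649 = $91,839.

$91,839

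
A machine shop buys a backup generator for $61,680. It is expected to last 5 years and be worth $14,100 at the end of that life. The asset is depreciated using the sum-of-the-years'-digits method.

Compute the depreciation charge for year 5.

$3,172

Depreciable base = $61,680 − $14,100 = $47,580.
Sum of the years' digits = 5+4+3+2+1 = 15.
Year 1: $47,580 × 5/15 = $15,860. Book value $45,820.
Year 2: $47,580 × 4/15 = $12,688. Book value $33,132.
Year 3: $47,580 × 3/15 = $9,516. Book value $23,616.
Year 4: $47,580 × 2/15 = $6,344. Book value $17,272.
Year 5: $47,580 × 1/15 = $3,172. Book value $14,100.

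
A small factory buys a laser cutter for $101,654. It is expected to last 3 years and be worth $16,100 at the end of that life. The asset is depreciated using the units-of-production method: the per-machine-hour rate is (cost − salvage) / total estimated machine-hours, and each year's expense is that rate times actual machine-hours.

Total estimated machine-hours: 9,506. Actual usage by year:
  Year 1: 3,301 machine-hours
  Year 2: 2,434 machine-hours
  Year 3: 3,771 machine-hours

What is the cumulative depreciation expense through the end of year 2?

Depreciable base = $101,654 − $16,100 = $85,554.
Rate = $85,554 / 9,506 machine-hours = $9 per machine-hour.
Year 1: 3,301 × $9 = $29,709. Book value $71,945.
Year 2: 2,434 × $9 = $21,906. Book value $50,039.
Accumulated through year 2 = $101,654 − $50,039 = $51,615.

$51,615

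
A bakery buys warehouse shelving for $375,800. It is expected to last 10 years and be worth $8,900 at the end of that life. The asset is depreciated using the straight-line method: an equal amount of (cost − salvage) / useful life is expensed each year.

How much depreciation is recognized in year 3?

$36,690

Depreciable base = $375,800 − $8,900 = $366,900.
Annual expense = $366,900 / 10 = $36,690.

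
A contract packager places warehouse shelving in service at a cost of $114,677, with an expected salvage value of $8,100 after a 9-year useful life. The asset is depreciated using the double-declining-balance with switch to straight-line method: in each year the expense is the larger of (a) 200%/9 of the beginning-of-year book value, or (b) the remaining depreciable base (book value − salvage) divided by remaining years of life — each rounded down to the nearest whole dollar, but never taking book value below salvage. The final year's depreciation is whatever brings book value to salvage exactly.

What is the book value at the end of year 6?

$25,389

Depreciable base = $114,677 − $8,100 = $106,577.
Year 1: DB = ⌊$114,677 × 200%/9⌋ = $25,483; SL = ⌊$106,577/9⌋ = $11,841 → take DB $25,483. Book value $89,194.
Year 2: DB = ⌊$89,194 × 200%/9⌋ = $19,820; SL = ⌊$81,094/8⌋ = $10,136 → take DB $19,820. Book value $69,374.
Year 3: DB = ⌊$69,374 × 200%/9⌋ = $15,416; SL = ⌊$61,274/7⌋ = $8,753 → take DB $15,416. Book value $53,958.
Year 4: DB = ⌊$53,958 × 200%/9⌋ = $11,990; SL = ⌊$45,858/6⌋ = $7,643 → take DB $11,990. Book value $41,968.
Year 5: DB = ⌊$41,968 × 200%/9⌋ = $9,326; SL = ⌊$33,868/5⌋ = $6,773 → take DB $9,326. Book value $32,642.
Year 6: DB = ⌊$32,642 × 200%/9⌋ = $7,253; SL = ⌊$24,542/4⌋ = $6,135 → take DB $7,253. Book value $25,389.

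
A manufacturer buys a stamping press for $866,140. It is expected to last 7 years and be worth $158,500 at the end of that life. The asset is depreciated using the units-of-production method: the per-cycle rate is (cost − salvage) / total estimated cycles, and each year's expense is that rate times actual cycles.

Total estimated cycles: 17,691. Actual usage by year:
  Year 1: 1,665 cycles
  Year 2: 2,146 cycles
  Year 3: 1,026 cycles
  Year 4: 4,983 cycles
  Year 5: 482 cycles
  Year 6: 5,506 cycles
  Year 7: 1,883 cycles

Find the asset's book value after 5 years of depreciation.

Depreciable base = $866,140 − $158,500 = $707,640.
Rate = $707,640 / 17,691 cycles = $40 per cycle.
Year 1: 1,665 × $40 = $66,600. Book value $799,540.
Year 2: 2,146 × $40 = $85,840. Book value $713,700.
Year 3: 1,026 × $40 = $41,040. Book value $672,660.
Year 4: 4,983 × $40 = $199,320. Book value $473,340.
Year 5: 482 × $40 = $19,280. Book value $454,060.

$454,060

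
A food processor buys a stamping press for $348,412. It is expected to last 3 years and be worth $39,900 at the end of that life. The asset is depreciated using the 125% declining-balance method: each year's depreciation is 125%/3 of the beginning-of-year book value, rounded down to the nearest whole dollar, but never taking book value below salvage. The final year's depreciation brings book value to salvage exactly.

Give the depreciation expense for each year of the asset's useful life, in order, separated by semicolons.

$145,171; $84,683; $78,658

Depreciable base = $348,412 − $39,900 = $308,512.
Year 1: ⌊$348,412 × 125%/3⌋ = $145,171. Book value $203,241.
Year 2: ⌊$203,241 × 125%/3⌋ = $84,683. Book value $118,558.
Year 3 (final): $118,558 − $39,900 = $78,658. Book value $39,900.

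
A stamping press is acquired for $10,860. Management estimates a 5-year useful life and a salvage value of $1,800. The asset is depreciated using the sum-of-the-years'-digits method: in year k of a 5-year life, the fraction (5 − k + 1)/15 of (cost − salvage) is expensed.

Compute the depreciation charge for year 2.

$2,416

Depreciable base = $10,860 − $1,800 = $9,060.
Sum of the years' digits = 5+4+3+2+1 = 15.
Year 1: $9,060 × 5/15 = $3,020. Book value $7,840.
Year 2: $9,060 × 4/15 = $2,416. Book value $5,424.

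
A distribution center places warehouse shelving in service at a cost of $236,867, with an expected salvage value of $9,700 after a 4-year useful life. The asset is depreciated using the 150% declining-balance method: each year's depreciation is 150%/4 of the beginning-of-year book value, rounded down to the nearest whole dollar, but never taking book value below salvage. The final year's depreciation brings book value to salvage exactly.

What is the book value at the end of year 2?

$92,527

Depreciable base = $236,867 − $9,700 = $227,167.
Year 1: ⌊$236,867 × 150%/4⌋ = $88,825. Book value $148,042.
Year 2: ⌊$148,042 × 150%/4⌋ = $55,515. Book value $92,527.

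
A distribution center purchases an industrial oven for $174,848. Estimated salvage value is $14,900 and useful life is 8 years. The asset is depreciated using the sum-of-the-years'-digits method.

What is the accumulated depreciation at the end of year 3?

$93,303

Depreciable base = $174,848 − $14,900 = $159,948.
Sum of the years' digits = 8+7+6+5+4+3+2+1 = 36.
Year 1: $159,948 × 8/36 = $35,544. Book value $139,304.
Year 2: $159,948 × 7/36 = $31,101. Book value $108,203.
Year 3: $159,948 × 6/36 = $26,658. Book value $81,545.
Accumulated through year 3 = $174,848 − $81,545 = $93,303.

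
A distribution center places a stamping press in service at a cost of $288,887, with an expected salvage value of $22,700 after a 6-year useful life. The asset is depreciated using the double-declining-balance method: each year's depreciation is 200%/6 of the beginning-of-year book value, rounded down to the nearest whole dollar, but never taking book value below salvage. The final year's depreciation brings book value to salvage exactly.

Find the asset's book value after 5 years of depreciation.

Depreciable base = $288,887 − $22,700 = $266,187.
Year 1: ⌊$288,887 × 200%/6⌋ = $96,295. Book value $192,592.
Year 2: ⌊$192,592 × 200%/6⌋ = $64,197. Book value $128,395.
Year 3: ⌊$128,395 × 200%/6⌋ = $42,798. Book value $85,597.
Year 4: ⌊$85,597 × 200%/6⌋ = $28,532. Book value $57,065.
Year 5: ⌊$57,065 × 200%/6⌋ = $19,021. Book value $38,044.

$38,044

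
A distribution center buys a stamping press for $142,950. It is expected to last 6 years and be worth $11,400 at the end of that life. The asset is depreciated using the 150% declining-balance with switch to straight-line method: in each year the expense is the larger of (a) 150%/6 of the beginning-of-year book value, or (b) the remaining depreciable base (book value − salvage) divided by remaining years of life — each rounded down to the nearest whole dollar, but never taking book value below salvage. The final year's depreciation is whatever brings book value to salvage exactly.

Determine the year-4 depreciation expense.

$16,302

Depreciable base = $142,950 − $11,400 = $131,550.
Year 1: DB = ⌊$142,950 × 150%/6⌋ = $35,737; SL = ⌊$131,550/6⌋ = $21,925 → take DB $35,737. Book value $107,213.
Year 2: DB = ⌊$107,213 × 150%/6⌋ = $26,803; SL = ⌊$95,813/5⌋ = $19,162 → take DB $26,803. Book value $80,410.
Year 3: DB = ⌊$80,410 × 150%/6⌋ = $20,102; SL = ⌊$69,010/4⌋ = $17,252 → take DB $20,102. Book value $60,308.
Year 4: DB = ⌊$60,308 × 150%/6⌋ = $15,077; SL = ⌊$48,908/3⌋ = $16,302 → take SL $16,302. Book value $44,006.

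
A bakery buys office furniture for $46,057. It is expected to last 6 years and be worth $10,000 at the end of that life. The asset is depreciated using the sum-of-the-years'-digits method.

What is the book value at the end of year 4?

Depreciable base = $46,057 − $10,000 = $36,057.
Sum of the years' digits = 6+5+4+3+2+1 = 21.
Year 1: $36,057 × 6/21 = $10,302. Book value $35,755.
Year 2: $36,057 × 5/21 = $8,585. Book value $27,170.
Year 3: $36,057 × 4/21 = $6,868. Book value $20,302.
Year 4: $36,057 × 3/21 = $5,151. Book value $15,151.

$15,151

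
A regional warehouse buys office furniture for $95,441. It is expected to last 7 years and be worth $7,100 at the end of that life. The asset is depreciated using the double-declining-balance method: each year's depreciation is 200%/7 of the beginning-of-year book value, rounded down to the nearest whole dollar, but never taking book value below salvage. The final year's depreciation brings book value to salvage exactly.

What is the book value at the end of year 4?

Depreciable base = $95,441 − $7,100 = $88,341.
Year 1: ⌊$95,441 × 200%/7⌋ = $27,268. Book value $68,173.
Year 2: ⌊$68,173 × 200%/7⌋ = $19,478. Book value $48,695.
Year 3: ⌊$48,695 × 200%/7⌋ = $13,912. Book value $34,783.
Year 4: ⌊$34,783 × 200%/7⌋ = $9,938. Book value $24,845.

$24,845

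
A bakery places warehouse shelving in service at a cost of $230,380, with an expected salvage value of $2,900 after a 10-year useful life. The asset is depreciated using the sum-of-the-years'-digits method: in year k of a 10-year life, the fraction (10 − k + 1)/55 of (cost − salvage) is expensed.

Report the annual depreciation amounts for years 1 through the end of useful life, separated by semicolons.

Depreciable base = $230,380 − $2,900 = $227,480.
Sum of the years' digits = 10+9+8+7+6+5+4+3+2+1 = 55.
Year 1: $227,480 × 10/55 = $41,360. Book value $189,020.
Year 2: $227,480 × 9/55 = $37,224. Book value $151,796.
Year 3: $227,480 × 8/55 = $33,088. Book value $118,708.
Year 4: $227,480 × 7/55 = $28,952. Book value $89,756.
Year 5: $227,480 × 6/55 = $24,816. Book value $64,940.
Year 6: $227,480 × 5/55 = $20,680. Book value $44,260.
Year 7: $227,480 × 4/55 = $16,544. Book value $27,716.
Year 8: $227,480 × 3/55 = $12,408. Book value $15,308.
Year 9: $227,480 × 2/55 = $8,272. Book value $7,036.
Year 10: $227,480 × 1/55 = $4,136. Book value $2,900.

$41,360; $37,224; $33,088; $28,952; $24,816; $20,680; $16,544; $12,408; $8,272; $4,136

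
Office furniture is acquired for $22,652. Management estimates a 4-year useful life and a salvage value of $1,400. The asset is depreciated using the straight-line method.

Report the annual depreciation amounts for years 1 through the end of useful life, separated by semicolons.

Depreciable base = $22,652 − $1,400 = $21,252.
Annual expense = $21,252 / 4 = $5,313.
End of year 1: book value $17,339.
End of year 2: book value $12,026.
End of year 3: book value $6,713.
End of year 4: book value $1,400.

$5,313; $5,313; $5,313; $5,313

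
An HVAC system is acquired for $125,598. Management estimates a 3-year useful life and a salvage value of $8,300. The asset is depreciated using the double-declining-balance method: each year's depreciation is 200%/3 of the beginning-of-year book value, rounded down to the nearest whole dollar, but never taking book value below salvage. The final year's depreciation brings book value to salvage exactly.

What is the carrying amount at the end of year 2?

$13,956

Depreciable base = $125,598 − $8,300 = $117,298.
Year 1: ⌊$125,598 × 200%/3⌋ = $83,732. Book value $41,866.
Year 2: ⌊$41,866 × 200%/3⌋ = $27,910. Book value $13,956.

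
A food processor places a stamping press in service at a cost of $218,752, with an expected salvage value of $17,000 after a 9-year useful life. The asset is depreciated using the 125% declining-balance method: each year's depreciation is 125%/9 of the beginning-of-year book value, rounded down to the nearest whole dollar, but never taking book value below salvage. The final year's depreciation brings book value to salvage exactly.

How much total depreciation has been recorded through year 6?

$129,562

Depreciable base = $218,752 − $17,000 = $201,752.
Year 1: ⌊$218,752 × 125%/9⌋ = $30,382. Book value $188,370.
Year 2: ⌊$188,370 × 125%/9⌋ = $26,162. Book value $162,208.
Year 3: ⌊$162,208 × 125%/9⌋ = $22,528. Book value $139,680.
Year 4: ⌊$139,680 × 125%/9⌋ = $19,400. Book value $120,280.
Year 5: ⌊$120,280 × 125%/9⌋ = $16,705. Book value $103,575.
Year 6: ⌊$103,575 × 125%/9⌋ = $14,385. Book value $89,190.
Accumulated through year 6 = $218,752 − $89,190 = $129,562.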